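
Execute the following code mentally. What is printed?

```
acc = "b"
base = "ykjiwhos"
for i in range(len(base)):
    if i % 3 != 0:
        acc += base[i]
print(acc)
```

bkjwhs

i=0: skip
i=1: add 'k' → 'bk'
i=2: add 'j' → 'bkj'
i=3: skip
i=4: add 'w' → 'bkjw'
i=5: add 'h' → 'bkjwh'
i=6: skip
i=7: add 's' → 'bkjwhs'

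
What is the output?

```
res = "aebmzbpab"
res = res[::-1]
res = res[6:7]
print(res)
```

b

reverse → 'bapbzmbea'
slice [6:7] → 'b'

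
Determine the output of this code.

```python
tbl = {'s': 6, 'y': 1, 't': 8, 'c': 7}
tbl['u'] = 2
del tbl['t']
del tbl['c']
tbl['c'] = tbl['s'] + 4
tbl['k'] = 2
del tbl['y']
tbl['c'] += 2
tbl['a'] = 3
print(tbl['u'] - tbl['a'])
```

tbl['u'] = 2 → {'s': 6, 'y': 1, 't': 8, 'c': 7, 'u': 2}
del 't' → {'s': 6, 'y': 1, 'c': 7, 'u': 2}
del 'c' → {'s': 6, 'y': 1, 'u': 2}
tbl['c'] = tbl['s']+4 = 10 → {'s': 6, 'y': 1, 'u': 2, 'c': 10}
tbl['k'] = 2 → {'s': 6, 'y': 1, 'u': 2, 'c': 10, 'k': 2}
del 'y' → {'s': 6, 'u': 2, 'c': 10, 'k': 2}
tbl['c'] = 10+2 = 12 → {'s': 6, 'u': 2, 'c': 12, 'k': 2}
tbl['a'] = 3 → {'s': 6, 'u': 2, 'c': 12, 'k': 2, 'a': 3}
tbl['u']-tbl['a'] = 2-3 = -1

-1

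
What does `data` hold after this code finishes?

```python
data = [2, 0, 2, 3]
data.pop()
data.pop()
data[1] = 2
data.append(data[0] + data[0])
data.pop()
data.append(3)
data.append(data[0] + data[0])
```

pop() removes 3 → [2, 0, 2]
pop() removes 2 → [2, 0]
data[1] = 2 → [2, 2]
append data[0]+data[0] = 2+2 = 4 → [2, 2, 4]
pop() removes 4 → [2, 2]
append 3 → [2, 2, 3]
append data[0]+data[0] = 2+2 = 4 → [2, 2, 3, 4]

[2, 2, 3, 4]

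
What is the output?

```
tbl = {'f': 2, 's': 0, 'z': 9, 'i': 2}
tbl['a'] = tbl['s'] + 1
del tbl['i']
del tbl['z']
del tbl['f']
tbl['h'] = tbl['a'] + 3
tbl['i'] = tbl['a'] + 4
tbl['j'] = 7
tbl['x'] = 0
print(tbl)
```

{'s': 0, 'a': 1, 'h': 4, 'i': 5, 'j': 7, 'x': 0}

tbl['a'] = tbl['s']+1 = 1 → {'f': 2, 's': 0, 'z': 9, 'i': 2, 'a': 1}
del 'i' → {'f': 2, 's': 0, 'z': 9, 'a': 1}
del 'z' → {'f': 2, 's': 0, 'a': 1}
del 'f' → {'s': 0, 'a': 1}
tbl['h'] = tbl['a']+3 = 4 → {'s': 0, 'a': 1, 'h': 4}
tbl['i'] = tbl['a']+4 = 5 → {'s': 0, 'a': 1, 'h': 4, 'i': 5}
tbl['j'] = 7 → {'s': 0, 'a': 1, 'h': 4, 'i': 5, 'j': 7}
tbl['x'] = 0 → {'s': 0, 'a': 1, 'h': 4, 'i': 5, 'j': 7, 'x': 0}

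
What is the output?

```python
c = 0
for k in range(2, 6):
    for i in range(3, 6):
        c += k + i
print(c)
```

k=2,i=3: c = 0+5 = 5
k=2,i=4: c = 5+6 = 11
k=2,i=5: c = 11+7 = 18
k=3,i=3: c = 18+6 = 24
k=3,i=4: c = 24+7 = 31
k=3,i=5: c = 31+8 = 39
k=4,i=3: c = 39+7 = 46
k=4,i=4: c = 46+8 = 54
k=4,i=5: c = 54+9 = 63
k=5,i=3: c = 63+8 = 71
k=5,i=4: c = 71+9 = 80
k=5,i=5: c = 80+10 = 90

90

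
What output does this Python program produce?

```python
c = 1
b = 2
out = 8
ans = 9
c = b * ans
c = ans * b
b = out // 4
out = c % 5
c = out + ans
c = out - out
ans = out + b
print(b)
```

2

c = 2*9 = 18
c = 9*2 = 18
b = 8//4 = 2
out = 18%5 = 3
c = 3+9 = 12
c = 3-3 = 0
ans = 3+2 = 5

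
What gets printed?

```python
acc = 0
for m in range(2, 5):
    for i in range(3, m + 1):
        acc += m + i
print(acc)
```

21

m=3,i=3: acc = 0+6 = 6
m=4,i=3: acc = 6+7 = 13
m=4,i=4: acc = 13+8 = 21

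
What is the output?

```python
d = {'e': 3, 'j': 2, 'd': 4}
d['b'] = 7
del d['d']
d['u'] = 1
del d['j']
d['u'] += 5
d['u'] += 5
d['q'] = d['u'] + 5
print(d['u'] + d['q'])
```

27

d['b'] = 7 → {'e': 3, 'j': 2, 'd': 4, 'b': 7}
del 'd' → {'e': 3, 'j': 2, 'b': 7}
d['u'] = 1 → {'e': 3, 'j': 2, 'b': 7, 'u': 1}
del 'j' → {'e': 3, 'b': 7, 'u': 1}
d['u'] = 1+5 = 6 → {'e': 3, 'b': 7, 'u': 6}
d['u'] = 6+5 = 11 → {'e': 3, 'b': 7, 'u': 11}
d['q'] = d['u']+5 = 16 → {'e': 3, 'b': 7, 'u': 11, 'q': 16}
d['u']+d['q'] = 11+16 = 27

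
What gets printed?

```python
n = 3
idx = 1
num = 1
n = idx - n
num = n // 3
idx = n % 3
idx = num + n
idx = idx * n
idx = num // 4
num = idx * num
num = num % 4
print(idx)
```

-1

n = 1-3 = -2
num = (-2)//3 = -1
idx = (-2)%3 = 1
idx = (-1)+(-2) = -3
idx = (-3)*(-2) = 6
idx = (-1)//4 = -1
num = (-1)*(-1) = 1
num = 1%4 = 1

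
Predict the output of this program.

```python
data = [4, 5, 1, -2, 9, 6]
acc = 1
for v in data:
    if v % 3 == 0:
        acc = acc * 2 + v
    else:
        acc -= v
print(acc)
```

-4

v=4: not %3==0, acc = 1-4 = -3
v=5: not %3==0, acc = (-3)-5 = -8
v=1: not %3==0, acc = (-8)-1 = -9
v=-2: not %3==0, acc = (-9)-(-2) = -7
v=9: %3==0, acc = (-7)*2+9 = -5
v=6: %3==0, acc = (-5)*2+6 = -4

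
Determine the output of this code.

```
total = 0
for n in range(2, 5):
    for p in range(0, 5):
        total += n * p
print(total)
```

90

n=2,p=0: total = 0+0 = 0
n=2,p=1: total = 0+2 = 2
n=2,p=2: total = 2+4 = 6
n=2,p=3: total = 6+6 = 12
n=2,p=4: total = 12+8 = 20
n=3,p=0: total = 20+0 = 20
n=3,p=1: total = 20+3 = 23
n=3,p=2: total = 23+6 = 29
n=3,p=3: total = 29+9 = 38
n=3,p=4: total = 38+12 = 50
n=4,p=0: total = 50+0 = 50
n=4,p=1: total = 50+4 = 54
n=4,p=2: total = 54+8 = 62
n=4,p=3: total = 62+12 = 74
n=4,p=4: total = 74+16 = 90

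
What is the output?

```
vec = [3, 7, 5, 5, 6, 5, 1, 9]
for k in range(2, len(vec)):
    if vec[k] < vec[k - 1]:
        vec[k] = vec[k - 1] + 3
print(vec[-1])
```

k=2: 5<7, vec[2] = 7+3 = 10 → [3, 7, 10, 5, 6, 5, 1, 9]
k=3: 5<10, vec[3] = 10+3 = 13 → [3, 7, 10, 13, 6, 5, 1, 9]
k=4: 6<13, vec[4] = 13+3 = 16 → [3, 7, 10, 13, 16, 5, 1, 9]
k=5: 5<16, vec[5] = 16+3 = 19 → [3, 7, 10, 13, 16, 19, 1, 9]
k=6: 1<19, vec[6] = 19+3 = 22 → [3, 7, 10, 13, 16, 19, 22, 9]
k=7: 9<22, vec[7] = 22+3 = 25 → [3, 7, 10, 13, 16, 19, 22, 25]

25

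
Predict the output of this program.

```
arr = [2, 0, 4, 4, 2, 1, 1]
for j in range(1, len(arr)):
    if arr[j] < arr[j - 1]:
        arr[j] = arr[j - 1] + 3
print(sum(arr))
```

77

j=1: 0<2, arr[1] = 2+3 = 5 → [2, 5, 4, 4, 2, 1, 1]
j=2: 4<5, arr[2] = 5+3 = 8 → [2, 5, 8, 4, 2, 1, 1]
j=3: 4<8, arr[3] = 8+3 = 11 → [2, 5, 8, 11, 2, 1, 1]
j=4: 2<11, arr[4] = 11+3 = 14 → [2, 5, 8, 11, 14, 1, 1]
j=5: 1<14, arr[5] = 14+3 = 17 → [2, 5, 8, 11, 14, 17, 1]
j=6: 1<17, arr[6] = 17+3 = 20 → [2, 5, 8, 11, 14, 17, 20]
sum = 77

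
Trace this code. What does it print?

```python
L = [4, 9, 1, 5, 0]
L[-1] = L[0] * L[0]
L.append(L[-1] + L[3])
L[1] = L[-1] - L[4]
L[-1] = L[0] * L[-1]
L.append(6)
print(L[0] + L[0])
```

L[-1] = L[0]*L[0] = 4*4 = 16 → [4, 9, 1, 5, 16]
append L[-1]+L[3] = 16+5 = 21 → [4, 9, 1, 5, 16, 21]
L[1] = L[-1]-L[4] = 21-16 = 5 → [4, 5, 1, 5, 16, 21]
L[-1] = L[0]*L[-1] = 4*21 = 84 → [4, 5, 1, 5, 16, 84]
append 6 → [4, 5, 1, 5, 16, 84, 6]
L[0]+L[0] = 4+4 = 8

8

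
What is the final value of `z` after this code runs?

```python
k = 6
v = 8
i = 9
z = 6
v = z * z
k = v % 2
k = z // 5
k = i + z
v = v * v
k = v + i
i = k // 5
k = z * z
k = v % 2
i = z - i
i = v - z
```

v = 6*6 = 36
k = 36%2 = 0
k = 6//5 = 1
k = 9+6 = 15
v = 36*36 = 1296
k = 1296+9 = 1305
i = 1305//5 = 261
k = 6*6 = 36
k = 1296%2 = 0
i = 6-261 = -255
i = 1296-6 = 1290

6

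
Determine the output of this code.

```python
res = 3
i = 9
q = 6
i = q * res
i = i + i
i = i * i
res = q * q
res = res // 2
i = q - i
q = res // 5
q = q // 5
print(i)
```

i = 6*3 = 18
i = 18+18 = 36
i = 36*36 = 1296
res = 6*6 = 36
res = 36//2 = 18
i = 6-1296 = -1290
q = 18//5 = 3
q = 3//5 = 0

-1290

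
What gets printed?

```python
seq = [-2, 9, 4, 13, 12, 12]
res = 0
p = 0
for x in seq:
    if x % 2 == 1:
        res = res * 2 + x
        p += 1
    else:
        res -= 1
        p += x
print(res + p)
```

x=-2: not odd, res = 0-1 = -1; p=-2
x=9: odd, res = (-1)*2+9 = 7; p=-1
x=4: not odd, res = 7-1 = 6; p=3
x=13: odd, res = 6*2+13 = 25; p=4
x=12: not odd, res = 25-1 = 24; p=16
x=12: not odd, res = 24-1 = 23; p=28
res+p = 23+28 = 51

51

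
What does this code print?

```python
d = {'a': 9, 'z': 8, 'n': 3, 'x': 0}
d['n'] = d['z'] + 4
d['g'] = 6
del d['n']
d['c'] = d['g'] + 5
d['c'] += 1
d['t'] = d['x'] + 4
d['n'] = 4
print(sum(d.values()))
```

d['n'] = d['z']+4 = 12 → {'a': 9, 'z': 8, 'n': 12, 'x': 0}
d['g'] = 6 → {'a': 9, 'z': 8, 'n': 12, 'x': 0, 'g': 6}
del 'n' → {'a': 9, 'z': 8, 'x': 0, 'g': 6}
d['c'] = d['g']+5 = 11 → {'a': 9, 'z': 8, 'x': 0, 'g': 6, 'c': 11}
d['c'] = 11+1 = 12 → {'a': 9, 'z': 8, 'x': 0, 'g': 6, 'c': 12}
d['t'] = d['x']+4 = 4 → {'a': 9, 'z': 8, 'x': 0, 'g': 6, 'c': 12, 't': 4}
d['n'] = 4 → {'a': 9, 'z': 8, 'x': 0, 'g': 6, 'c': 12, 't': 4, 'n': 4}
sum of values = 43

43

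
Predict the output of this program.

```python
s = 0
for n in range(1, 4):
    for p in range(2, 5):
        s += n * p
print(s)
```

n=1,p=2: s = 0+2 = 2
n=1,p=3: s = 2+3 = 5
n=1,p=4: s = 5+4 = 9
n=2,p=2: s = 9+4 = 13
n=2,p=3: s = 13+6 = 19
n=2,p=4: s = 19+8 = 27
n=3,p=2: s = 27+6 = 33
n=3,p=3: s = 33+9 = 42
n=3,p=4: s = 42+12 = 54

54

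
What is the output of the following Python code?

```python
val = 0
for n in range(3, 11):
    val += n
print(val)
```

n=3: val = 0+3 = 3
n=4: val = 3+4 = 7
n=5: val = 7+5 = 12
n=6: val = 12+6 = 18
n=7: val = 18+7 = 25
n=8: val = 25+8 = 33
n=9: val = 33+9 = 42
n=10: val = 42+10 = 52

52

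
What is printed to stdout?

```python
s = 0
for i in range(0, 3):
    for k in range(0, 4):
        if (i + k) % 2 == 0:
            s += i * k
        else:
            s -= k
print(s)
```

-2

i=0,k=0: even sum, s = 0+0 = 0
i=0,k=1: odd sum, s = 0-1 = -1
i=0,k=2: even sum, s = (-1)+0 = -1
i=0,k=3: odd sum, s = (-1)-3 = -4
i=1,k=0: odd sum, s = (-4)-0 = -4
i=1,k=1: even sum, s = (-4)+1 = -3
i=1,k=2: odd sum, s = (-3)-2 = -5
i=1,k=3: even sum, s = (-5)+3 = -2
i=2,k=0: even sum, s = (-2)+0 = -2
i=2,k=1: odd sum, s = (-2)-1 = -3
i=2,k=2: even sum, s = (-3)+4 = 1
i=2,k=3: odd sum, s = 1-3 = -2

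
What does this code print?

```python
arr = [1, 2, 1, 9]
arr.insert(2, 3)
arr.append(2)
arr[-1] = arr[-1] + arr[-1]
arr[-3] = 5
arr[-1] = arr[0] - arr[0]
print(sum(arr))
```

insert 3 at 2 → [1, 2, 3, 1, 9]
append 2 → [1, 2, 3, 1, 9, 2]
arr[-1] = arr[-1]+arr[-1] = 2+2 = 4 → [1, 2, 3, 1, 9, 4]
arr[-3] = 5 → [1, 2, 3, 5, 9, 4]
arr[-1] = arr[0]-arr[0] = 1-1 = 0 → [1, 2, 3, 5, 9, 0]
sum = 20

20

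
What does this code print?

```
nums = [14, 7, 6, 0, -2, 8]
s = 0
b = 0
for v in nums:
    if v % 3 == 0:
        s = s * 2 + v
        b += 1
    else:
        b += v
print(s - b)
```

v=14: not %3==0; b=14
v=7: not %3==0; b=21
v=6: %3==0, s = 0*2+6 = 6; b=22
v=0: %3==0, s = 6*2+0 = 12; b=23
v=-2: not %3==0; b=21
v=8: not %3==0; b=29
s-b = 12-29 = -17

-17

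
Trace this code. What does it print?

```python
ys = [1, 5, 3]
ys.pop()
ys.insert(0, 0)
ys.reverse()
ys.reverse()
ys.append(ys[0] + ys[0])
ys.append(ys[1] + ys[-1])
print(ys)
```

pop() removes 3 → [1, 5]
insert 0 at 0 → [0, 1, 5]
reverse → [5, 1, 0]
reverse → [0, 1, 5]
append ys[0]+ys[0] = 0+0 = 0 → [0, 1, 5, 0]
append ys[1]+ys[-1] = 1+0 = 1 → [0, 1, 5, 0, 1]

[0, 1, 5, 0, 1]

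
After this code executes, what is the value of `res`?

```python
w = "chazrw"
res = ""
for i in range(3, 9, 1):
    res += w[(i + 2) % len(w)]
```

'wchazr'

i=3: add w[5]='w' → 'w'
i=4: add w[0]='c' → 'wc'
i=5: add w[1]='h' → 'wch'
i=6: add w[2]='a' → 'wcha'
i=7: add w[3]='z' → 'wchaz'
i=8: add w[4]='r' → 'wchazr'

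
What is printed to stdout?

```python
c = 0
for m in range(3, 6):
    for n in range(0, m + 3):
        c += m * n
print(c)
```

269

m=3,n=0: c = 0+0 = 0
m=3,n=1: c = 0+3 = 3
m=3,n=2: c = 3+6 = 9
m=3,n=3: c = 9+9 = 18
m=3,n=4: c = 18+12 = 30
m=3,n=5: c = 30+15 = 45
m=4,n=0: c = 45+0 = 45
m=4,n=1: c = 45+4 = 49
m=4,n=2: c = 49+8 = 57
m=4,n=3: c = 57+12 = 69
m=4,n=4: c = 69+16 = 85
m=4,n=5: c = 85+20 = 105
m=4,n=6: c = 105+24 = 129
m=5,n=0: c = 129+0 = 129
m=5,n=1: c = 129+5 = 134
m=5,n=2: c = 134+10 = 144
m=5,n=3: c = 144+15 = 159
m=5,n=4: c = 159+20 = 179
m=5,n=5: c = 179+25 = 204
m=5,n=6: c = 204+30 = 234
m=5,n=7: c = 234+35 = 269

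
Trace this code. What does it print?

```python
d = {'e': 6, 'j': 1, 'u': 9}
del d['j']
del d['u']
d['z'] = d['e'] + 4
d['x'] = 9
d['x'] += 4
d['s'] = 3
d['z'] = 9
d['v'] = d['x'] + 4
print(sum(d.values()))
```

48

del 'j' → {'e': 6, 'u': 9}
del 'u' → {'e': 6}
d['z'] = d['e']+4 = 10 → {'e': 6, 'z': 10}
d['x'] = 9 → {'e': 6, 'z': 10, 'x': 9}
d['x'] = 9+4 = 13 → {'e': 6, 'z': 10, 'x': 13}
d['s'] = 3 → {'e': 6, 'z': 10, 'x': 13, 's': 3}
d['z'] = 9 → {'e': 6, 'z': 9, 'x': 13, 's': 3}
d['v'] = d['x']+4 = 17 → {'e': 6, 'z': 9, 'x': 13, 's': 3, 'v': 17}
sum of values = 48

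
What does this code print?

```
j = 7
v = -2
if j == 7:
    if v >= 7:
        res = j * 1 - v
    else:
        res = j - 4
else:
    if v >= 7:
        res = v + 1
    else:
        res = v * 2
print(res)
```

3

j=7, v=-2
j == 7 is True; v >= 7 is False
→ res = j - 4 = 3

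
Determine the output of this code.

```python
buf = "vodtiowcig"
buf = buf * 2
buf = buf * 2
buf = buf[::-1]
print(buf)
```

repeat ×2 → 'vodtiowcigvodtiowcig'
repeat ×2 → 'vodtiowcigvodtiowcigvodtiowcigvodtiowcig'
reverse → 'gicwoitdovgicwoitdovgicwoitdovgicwoitdov'

gicwoitdovgicwoitdovgicwoitdovgicwoitdov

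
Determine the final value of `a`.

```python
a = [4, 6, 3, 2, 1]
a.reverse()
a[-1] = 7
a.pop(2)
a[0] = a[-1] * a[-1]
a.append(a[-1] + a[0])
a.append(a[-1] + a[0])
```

reverse → [1, 2, 3, 6, 4]
a[-1] = 7 → [1, 2, 3, 6, 7]
pop(2) removes 3 → [1, 2, 6, 7]
a[0] = a[-1]*a[-1] = 7*7 = 49 → [49, 2, 6, 7]
append a[-1]+a[0] = 7+49 = 56 → [49, 2, 6, 7, 56]
append a[-1]+a[0] = 56+49 = 105 → [49, 2, 6, 7, 56, 105]

[49, 2, 6, 7, 56, 105]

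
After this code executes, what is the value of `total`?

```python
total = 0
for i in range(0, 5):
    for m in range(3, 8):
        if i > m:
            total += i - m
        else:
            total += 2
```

49

i=0,m=3: not 0>3, total = 0+2 = 2
i=0,m=4: not 0>4, total = 2+2 = 4
i=0,m=5: not 0>5, total = 4+2 = 6
i=0,m=6: not 0>6, total = 6+2 = 8
i=0,m=7: not 0>7, total = 8+2 = 10
i=1,m=3: not 1>3, total = 10+2 = 12
i=1,m=4: not 1>4, total = 12+2 = 14
i=1,m=5: not 1>5, total = 14+2 = 16
i=1,m=6: not 1>6, total = 16+2 = 18
i=1,m=7: not 1>7, total = 18+2 = 20
i=2,m=3: not 2>3, total = 20+2 = 22
i=2,m=4: not 2>4, total = 22+2 = 24
i=2,m=5: not 2>5, total = 24+2 = 26
i=2,m=6: not 2>6, total = 26+2 = 28
i=2,m=7: not 2>7, total = 28+2 = 30
i=3,m=3: not 3>3, total = 30+2 = 32
i=3,m=4: not 3>4, total = 32+2 = 34
i=3,m=5: not 3>5, total = 34+2 = 36
i=3,m=6: not 3>6, total = 36+2 = 38
i=3,m=7: not 3>7, total = 38+2 = 40
i=4,m=3: 4>3, total = 40+1 = 41
i=4,m=4: not 4>4, total = 41+2 = 43
i=4,m=5: not 4>5, total = 43+2 = 45
i=4,m=6: not 4>6, total = 45+2 = 47
i=4,m=7: not 4>7, total = 47+2 = 49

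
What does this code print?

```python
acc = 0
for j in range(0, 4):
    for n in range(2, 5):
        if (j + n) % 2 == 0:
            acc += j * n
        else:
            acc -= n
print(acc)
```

j=0,n=2: even sum, acc = 0+0 = 0
j=0,n=3: odd sum, acc = 0-3 = -3
j=0,n=4: even sum, acc = (-3)+0 = -3
j=1,n=2: odd sum, acc = (-3)-2 = -5
j=1,n=3: even sum, acc = (-5)+3 = -2
j=1,n=4: odd sum, acc = (-2)-4 = -6
j=2,n=2: even sum, acc = (-6)+4 = -2
j=2,n=3: odd sum, acc = (-2)-3 = -5
j=2,n=4: even sum, acc = (-5)+8 = 3
j=3,n=2: odd sum, acc = 3-2 = 1
j=3,n=3: even sum, acc = 1+9 = 10
j=3,n=4: odd sum, acc = 10-4 = 6

6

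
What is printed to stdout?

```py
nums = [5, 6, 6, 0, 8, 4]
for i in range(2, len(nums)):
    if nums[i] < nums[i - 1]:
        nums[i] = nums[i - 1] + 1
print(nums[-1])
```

9

i=2: 6>=6, unchanged → [5, 6, 6, 0, 8, 4]
i=3: 0<6, nums[3] = 6+1 = 7 → [5, 6, 6, 7, 8, 4]
i=4: 8>=7, unchanged → [5, 6, 6, 7, 8, 4]
i=5: 4<8, nums[5] = 8+1 = 9 → [5, 6, 6, 7, 8, 9]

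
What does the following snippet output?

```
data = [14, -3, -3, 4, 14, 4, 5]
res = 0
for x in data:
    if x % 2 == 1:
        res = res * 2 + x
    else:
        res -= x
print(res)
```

x=14: not odd, res = 0-14 = -14
x=-3: odd, res = (-14)*2+(-3) = -31
x=-3: odd, res = (-31)*2+(-3) = -65
x=4: not odd, res = (-65)-4 = -69
x=14: not odd, res = (-69)-14 = -83
x=4: not odd, res = (-83)-4 = -87
x=5: odd, res = (-87)*2+5 = -169

-169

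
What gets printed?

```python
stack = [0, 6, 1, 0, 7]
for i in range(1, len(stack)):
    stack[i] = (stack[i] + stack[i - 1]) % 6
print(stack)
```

i=1: stack[1] = (6+0)%6 = 0 → [0, 0, 1, 0, 7]
i=2: stack[2] = (1+0)%6 = 1 → [0, 0, 1, 0, 7]
i=3: stack[3] = (0+1)%6 = 1 → [0, 0, 1, 1, 7]
i=4: stack[4] = (7+1)%6 = 2 → [0, 0, 1, 1, 2]

[0, 0, 1, 1, 2]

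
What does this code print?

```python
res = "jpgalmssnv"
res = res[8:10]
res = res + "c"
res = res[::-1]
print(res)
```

cvn

slice [8:10] → 'nv'
+ 'c' → 'nvc'
reverse → 'cvn'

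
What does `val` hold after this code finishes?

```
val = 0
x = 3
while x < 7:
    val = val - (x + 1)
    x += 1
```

-22

x=3: val = 0-4 = -4
x=4: val = (-4)-5 = -9
x=5: val = (-9)-6 = -15
x=6: val = (-15)-7 = -22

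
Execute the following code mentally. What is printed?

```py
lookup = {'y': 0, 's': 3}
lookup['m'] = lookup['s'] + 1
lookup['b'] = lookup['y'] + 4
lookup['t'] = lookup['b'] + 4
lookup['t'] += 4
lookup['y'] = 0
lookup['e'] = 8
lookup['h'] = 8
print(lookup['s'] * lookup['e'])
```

24

lookup['m'] = lookup['s']+1 = 4 → {'y': 0, 's': 3, 'm': 4}
lookup['b'] = lookup['y']+4 = 4 → {'y': 0, 's': 3, 'm': 4, 'b': 4}
lookup['t'] = lookup['b']+4 = 8 → {'y': 0, 's': 3, 'm': 4, 'b': 4, 't': 8}
lookup['t'] = 8+4 = 12 → {'y': 0, 's': 3, 'm': 4, 'b': 4, 't': 12}
lookup['y'] = 0 → {'y': 0, 's': 3, 'm': 4, 'b': 4, 't': 12}
lookup['e'] = 8 → {'y': 0, 's': 3, 'm': 4, 'b': 4, 't': 12, 'e': 8}
lookup['h'] = 8 → {'y': 0, 's': 3, 'm': 4, 'b': 4, 't': 12, 'e': 8, 'h': 8}
lookup['s']*lookup['e'] = 3*8 = 24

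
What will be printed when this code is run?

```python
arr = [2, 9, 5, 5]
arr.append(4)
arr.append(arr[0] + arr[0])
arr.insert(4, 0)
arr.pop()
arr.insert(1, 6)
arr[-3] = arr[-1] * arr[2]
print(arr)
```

append 4 → [2, 9, 5, 5, 4]
append arr[0]+arr[0] = 2+2 = 4 → [2, 9, 5, 5, 4, 4]
insert 0 at 4 → [2, 9, 5, 5, 0, 4, 4]
pop() removes 4 → [2, 9, 5, 5, 0, 4]
insert 6 at 1 → [2, 6, 9, 5, 5, 0, 4]
arr[-3] = arr[-1]*arr[2] = 4*9 = 36 → [2, 6, 9, 5, 36, 0, 4]

[2, 6, 9, 5, 36, 0, 4]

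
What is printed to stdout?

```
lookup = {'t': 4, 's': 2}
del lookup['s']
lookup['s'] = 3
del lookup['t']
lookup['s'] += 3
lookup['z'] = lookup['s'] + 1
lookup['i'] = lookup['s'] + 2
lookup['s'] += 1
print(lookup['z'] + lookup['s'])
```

14

del 's' → {'t': 4}
lookup['s'] = 3 → {'t': 4, 's': 3}
del 't' → {'s': 3}
lookup['s'] = 3+3 = 6 → {'s': 6}
lookup['z'] = lookup['s']+1 = 7 → {'s': 6, 'z': 7}
lookup['i'] = lookup['s']+2 = 8 → {'s': 6, 'z': 7, 'i': 8}
lookup['s'] = 6+1 = 7 → {'s': 7, 'z': 7, 'i': 8}
lookup['z']+lookup['s'] = 7+7 = 14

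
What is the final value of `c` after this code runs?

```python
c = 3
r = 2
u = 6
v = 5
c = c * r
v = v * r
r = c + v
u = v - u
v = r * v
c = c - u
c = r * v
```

2560

c = 3*2 = 6
v = 5*2 = 10
r = 6+10 = 16
u = 10-6 = 4
v = 16*10 = 160
c = 6-4 = 2
c = 16*160 = 2560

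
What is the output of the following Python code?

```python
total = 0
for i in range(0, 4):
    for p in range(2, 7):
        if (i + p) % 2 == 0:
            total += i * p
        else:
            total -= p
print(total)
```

i=0,p=2: even sum, total = 0+0 = 0
i=0,p=3: odd sum, total = 0-3 = -3
i=0,p=4: even sum, total = (-3)+0 = -3
i=0,p=5: odd sum, total = (-3)-5 = -8
i=0,p=6: even sum, total = (-8)+0 = -8
i=1,p=2: odd sum, total = (-8)-2 = -10
i=1,p=3: even sum, total = (-10)+3 = -7
i=1,p=4: odd sum, total = (-7)-4 = -11
i=1,p=5: even sum, total = (-11)+5 = -6
i=1,p=6: odd sum, total = (-6)-6 = -12
i=2,p=2: even sum, total = (-12)+4 = -8
i=2,p=3: odd sum, total = (-8)-3 = -11
i=2,p=4: even sum, total = (-11)+8 = -3
i=2,p=5: odd sum, total = (-3)-5 = -8
i=2,p=6: even sum, total = (-8)+12 = 4
i=3,p=2: odd sum, total = 4-2 = 2
i=3,p=3: even sum, total = 2+9 = 11
i=3,p=4: odd sum, total = 11-4 = 7
i=3,p=5: even sum, total = 7+15 = 22
i=3,p=6: odd sum, total = 22-6 = 16

16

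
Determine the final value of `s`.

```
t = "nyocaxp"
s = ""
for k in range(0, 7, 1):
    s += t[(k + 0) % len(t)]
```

k=0: add t[0]='n' → 'n'
k=1: add t[1]='y' → 'ny'
k=2: add t[2]='o' → 'nyo'
k=3: add t[3]='c' → 'nyoc'
k=4: add t[4]='a' → 'nyoca'
k=5: add t[5]='x' → 'nyocax'
k=6: add t[6]='p' → 'nyocaxp'

'nyocaxp'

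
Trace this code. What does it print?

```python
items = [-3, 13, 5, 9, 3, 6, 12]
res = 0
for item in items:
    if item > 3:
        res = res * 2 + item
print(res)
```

item=-3: not >3
item=13: >3, res = 0*2+13 = 13
item=5: >3, res = 13*2+5 = 31
item=9: >3, res = 31*2+9 = 71
item=3: not >3
item=6: >3, res = 71*2+6 = 148
item=12: >3, res = 148*2+12 = 308

308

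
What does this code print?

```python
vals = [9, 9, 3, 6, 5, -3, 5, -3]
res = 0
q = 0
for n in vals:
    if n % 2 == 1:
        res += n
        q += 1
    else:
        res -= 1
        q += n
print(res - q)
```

11

n=9: odd, res = 0+9 = 9; q=1
n=9: odd, res = 9+9 = 18; q=2
n=3: odd, res = 18+3 = 21; q=3
n=6: not odd, res = 21-1 = 20; q=9
n=5: odd, res = 20+5 = 25; q=10
n=-3: odd, res = 25+(-3) = 22; q=11
n=5: odd, res = 22+5 = 27; q=12
n=-3: odd, res = 27+(-3) = 24; q=13
res-q = 24-13 = 11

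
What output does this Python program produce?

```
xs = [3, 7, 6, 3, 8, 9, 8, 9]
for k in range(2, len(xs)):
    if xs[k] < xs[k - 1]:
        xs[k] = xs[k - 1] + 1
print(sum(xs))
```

73

k=2: 6<7, xs[2] = 7+1 = 8 → [3, 7, 8, 3, 8, 9, 8, 9]
k=3: 3<8, xs[3] = 8+1 = 9 → [3, 7, 8, 9, 8, 9, 8, 9]
k=4: 8<9, xs[4] = 9+1 = 10 → [3, 7, 8, 9, 10, 9, 8, 9]
k=5: 9<10, xs[5] = 10+1 = 11 → [3, 7, 8, 9, 10, 11, 8, 9]
k=6: 8<11, xs[6] = 11+1 = 12 → [3, 7, 8, 9, 10, 11, 12, 9]
k=7: 9<12, xs[7] = 12+1 = 13 → [3, 7, 8, 9, 10, 11, 12, 13]
sum = 73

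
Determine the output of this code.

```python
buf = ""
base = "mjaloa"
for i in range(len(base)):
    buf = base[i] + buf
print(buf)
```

aolajm

i=0: prepend 'm' → 'm'
i=1: prepend 'j' → 'jm'
i=2: prepend 'a' → 'ajm'
i=3: prepend 'l' → 'lajm'
i=4: prepend 'o' → 'olajm'
i=5: prepend 'a' → 'aolajm'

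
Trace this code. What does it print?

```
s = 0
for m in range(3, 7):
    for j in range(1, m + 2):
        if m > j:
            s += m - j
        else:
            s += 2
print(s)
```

50

m=3,j=1: 3>1, s = 0+2 = 2
m=3,j=2: 3>2, s = 2+1 = 3
m=3,j=3: not 3>3, s = 3+2 = 5
m=3,j=4: not 3>4, s = 5+2 = 7
m=4,j=1: 4>1, s = 7+3 = 10
m=4,j=2: 4>2, s = 10+2 = 12
m=4,j=3: 4>3, s = 12+1 = 13
m=4,j=4: not 4>4, s = 13+2 = 15
m=4,j=5: not 4>5, s = 15+2 = 17
m=5,j=1: 5>1, s = 17+4 = 21
m=5,j=2: 5>2, s = 21+3 = 24
m=5,j=3: 5>3, s = 24+2 = 26
m=5,j=4: 5>4, s = 26+1 = 27
m=5,j=5: not 5>5, s = 27+2 = 29
m=5,j=6: not 5>6, s = 29+2 = 31
m=6,j=1: 6>1, s = 31+5 = 36
m=6,j=2: 6>2, s = 36+4 = 40
m=6,j=3: 6>3, s = 40+3 = 43
m=6,j=4: 6>4, s = 43+2 = 45
m=6,j=5: 6>5, s = 45+1 = 46
m=6,j=6: not 6>6, s = 46+2 = 48
m=6,j=7: not 6>7, s = 48+2 = 50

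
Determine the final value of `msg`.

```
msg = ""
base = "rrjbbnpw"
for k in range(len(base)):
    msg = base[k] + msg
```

'wpnbbjrr'

k=0: prepend 'r' → 'r'
k=1: prepend 'r' → 'rr'
k=2: prepend 'j' → 'jrr'
k=3: prepend 'b' → 'bjrr'
k=4: prepend 'b' → 'bbjrr'
k=5: prepend 'n' → 'nbbjrr'
k=6: prepend 'p' → 'pnbbjrr'
k=7: prepend 'w' → 'wpnbbjrr'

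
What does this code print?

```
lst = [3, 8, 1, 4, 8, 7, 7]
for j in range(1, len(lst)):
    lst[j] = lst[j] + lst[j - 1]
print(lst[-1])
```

j=1: lst[1] = 8+3 = 11 → [3, 11, 1, 4, 8, 7, 7]
j=2: lst[2] = 1+11 = 12 → [3, 11, 12, 4, 8, 7, 7]
j=3: lst[3] = 4+12 = 16 → [3, 11, 12, 16, 8, 7, 7]
j=4: lst[4] = 8+16 = 24 → [3, 11, 12, 16, 24, 7, 7]
j=5: lst[5] = 7+24 = 31 → [3, 11, 12, 16, 24, 31, 7]
j=6: lst[6] = 7+31 = 38 → [3, 11, 12, 16, 24, 31, 38]

38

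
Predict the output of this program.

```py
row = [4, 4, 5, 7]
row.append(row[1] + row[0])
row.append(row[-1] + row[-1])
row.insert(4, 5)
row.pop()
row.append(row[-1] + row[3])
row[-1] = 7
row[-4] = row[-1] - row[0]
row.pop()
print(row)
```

[4, 4, 5, 3, 5, 8]

append row[1]+row[0] = 4+4 = 8 → [4, 4, 5, 7, 8]
append row[-1]+row[-1] = 8+8 = 16 → [4, 4, 5, 7, 8, 16]
insert 5 at 4 → [4, 4, 5, 7, 5, 8, 16]
pop() removes 16 → [4, 4, 5, 7, 5, 8]
append row[-1]+row[3] = 8+7 = 15 → [4, 4, 5, 7, 5, 8, 15]
row[-1] = 7 → [4, 4, 5, 7, 5, 8, 7]
row[-4] = row[-1]-row[0] = 7-4 = 3 → [4, 4, 5, 3, 5, 8, 7]
pop() removes 7 → [4, 4, 5, 3, 5, 8]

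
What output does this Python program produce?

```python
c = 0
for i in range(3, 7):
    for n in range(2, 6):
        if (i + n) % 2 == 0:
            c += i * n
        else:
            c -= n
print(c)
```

i=3,n=2: odd sum, c = 0-2 = -2
i=3,n=3: even sum, c = (-2)+9 = 7
i=3,n=4: odd sum, c = 7-4 = 3
i=3,n=5: even sum, c = 3+15 = 18
i=4,n=2: even sum, c = 18+8 = 26
i=4,n=3: odd sum, c = 26-3 = 23
i=4,n=4: even sum, c = 23+16 = 39
i=4,n=5: odd sum, c = 39-5 = 34
i=5,n=2: odd sum, c = 34-2 = 32
i=5,n=3: even sum, c = 32+15 = 47
i=5,n=4: odd sum, c = 47-4 = 43
i=5,n=5: even sum, c = 43+25 = 68
i=6,n=2: even sum, c = 68+12 = 80
i=6,n=3: odd sum, c = 80-3 = 77
i=6,n=4: even sum, c = 77+24 = 101
i=6,n=5: odd sum, c = 101-5 = 96

96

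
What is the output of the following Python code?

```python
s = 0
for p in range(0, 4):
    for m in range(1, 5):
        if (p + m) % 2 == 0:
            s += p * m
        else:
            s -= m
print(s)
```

p=0,m=1: odd sum, s = 0-1 = -1
p=0,m=2: even sum, s = (-1)+0 = -1
p=0,m=3: odd sum, s = (-1)-3 = -4
p=0,m=4: even sum, s = (-4)+0 = -4
p=1,m=1: even sum, s = (-4)+1 = -3
p=1,m=2: odd sum, s = (-3)-2 = -5
p=1,m=3: even sum, s = (-5)+3 = -2
p=1,m=4: odd sum, s = (-2)-4 = -6
p=2,m=1: odd sum, s = (-6)-1 = -7
p=2,m=2: even sum, s = (-7)+4 = -3
p=2,m=3: odd sum, s = (-3)-3 = -6
p=2,m=4: even sum, s = (-6)+8 = 2
p=3,m=1: even sum, s = 2+3 = 5
p=3,m=2: odd sum, s = 5-2 = 3
p=3,m=3: even sum, s = 3+9 = 12
p=3,m=4: odd sum, s = 12-4 = 8

8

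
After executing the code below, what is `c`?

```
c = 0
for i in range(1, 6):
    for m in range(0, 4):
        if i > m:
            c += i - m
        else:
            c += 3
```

i=1,m=0: 1>0, c = 0+1 = 1
i=1,m=1: not 1>1, c = 1+3 = 4
i=1,m=2: not 1>2, c = 4+3 = 7
i=1,m=3: not 1>3, c = 7+3 = 10
i=2,m=0: 2>0, c = 10+2 = 12
i=2,m=1: 2>1, c = 12+1 = 13
i=2,m=2: not 2>2, c = 13+3 = 16
i=2,m=3: not 2>3, c = 16+3 = 19
i=3,m=0: 3>0, c = 19+3 = 22
i=3,m=1: 3>1, c = 22+2 = 24
i=3,m=2: 3>2, c = 24+1 = 25
i=3,m=3: not 3>3, c = 25+3 = 28
i=4,m=0: 4>0, c = 28+4 = 32
i=4,m=1: 4>1, c = 32+3 = 35
i=4,m=2: 4>2, c = 35+2 = 37
i=4,m=3: 4>3, c = 37+1 = 38
i=5,m=0: 5>0, c = 38+5 = 43
i=5,m=1: 5>1, c = 43+4 = 47
i=5,m=2: 5>2, c = 47+3 = 50
i=5,m=3: 5>3, c = 50+2 = 52

52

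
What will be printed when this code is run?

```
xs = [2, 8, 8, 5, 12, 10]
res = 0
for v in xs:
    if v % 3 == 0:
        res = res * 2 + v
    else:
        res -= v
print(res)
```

-44

v=2: not %3==0, res = 0-2 = -2
v=8: not %3==0, res = (-2)-8 = -10
v=8: not %3==0, res = (-10)-8 = -18
v=5: not %3==0, res = (-18)-5 = -23
v=12: %3==0, res = (-23)*2+12 = -34
v=10: not %3==0, res = (-34)-10 = -44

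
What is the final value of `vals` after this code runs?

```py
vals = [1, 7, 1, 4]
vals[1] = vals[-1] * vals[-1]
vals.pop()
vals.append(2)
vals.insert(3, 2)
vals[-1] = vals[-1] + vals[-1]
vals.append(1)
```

[1, 16, 1, 2, 4, 1]

vals[1] = vals[-1]*vals[-1] = 4*4 = 16 → [1, 16, 1, 4]
pop() removes 4 → [1, 16, 1]
append 2 → [1, 16, 1, 2]
insert 2 at 3 → [1, 16, 1, 2, 2]
vals[-1] = vals[-1]+vals[-1] = 2+2 = 4 → [1, 16, 1, 2, 4]
append 1 → [1, 16, 1, 2, 4, 1]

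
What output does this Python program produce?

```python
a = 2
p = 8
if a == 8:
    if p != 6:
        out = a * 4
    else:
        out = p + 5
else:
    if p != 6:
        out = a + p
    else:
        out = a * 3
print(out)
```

a=2, p=8
a == 8 is False; p != 6 is True
→ out = a + p = 10

10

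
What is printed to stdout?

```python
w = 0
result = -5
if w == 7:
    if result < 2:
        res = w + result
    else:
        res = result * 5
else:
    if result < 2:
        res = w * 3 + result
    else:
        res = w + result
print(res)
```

w=0, result=-5
w == 7 is False; result < 2 is True
→ res = w * 3 + result = -5

-5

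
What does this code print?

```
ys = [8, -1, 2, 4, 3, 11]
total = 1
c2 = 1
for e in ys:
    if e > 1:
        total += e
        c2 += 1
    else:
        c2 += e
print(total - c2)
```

e=8: >1, total = 1+8 = 9; c2=2
e=-1: not >1; c2=1
e=2: >1, total = 9+2 = 11; c2=2
e=4: >1, total = 11+4 = 15; c2=3
e=3: >1, total = 15+3 = 18; c2=4
e=11: >1, total = 18+11 = 29; c2=5
total-c2 = 29-5 = 24

24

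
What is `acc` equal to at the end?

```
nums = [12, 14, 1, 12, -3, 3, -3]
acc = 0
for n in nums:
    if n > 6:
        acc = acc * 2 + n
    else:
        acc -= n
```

89

n=12: >6, acc = 0*2+12 = 12
n=14: >6, acc = 12*2+14 = 38
n=1: not >6, acc = 38-1 = 37
n=12: >6, acc = 37*2+12 = 86
n=-3: not >6, acc = 86-(-3) = 89
n=3: not >6, acc = 89-3 = 86
n=-3: not >6, acc = 86-(-3) = 89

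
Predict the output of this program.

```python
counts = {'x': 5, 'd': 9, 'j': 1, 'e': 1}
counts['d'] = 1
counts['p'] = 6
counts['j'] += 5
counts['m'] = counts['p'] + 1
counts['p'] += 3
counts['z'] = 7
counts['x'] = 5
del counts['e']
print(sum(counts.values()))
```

35

counts['d'] = 1 → {'x': 5, 'd': 1, 'j': 1, 'e': 1}
counts['p'] = 6 → {'x': 5, 'd': 1, 'j': 1, 'e': 1, 'p': 6}
counts['j'] = 1+5 = 6 → {'x': 5, 'd': 1, 'j': 6, 'e': 1, 'p': 6}
counts['m'] = counts['p']+1 = 7 → {'x': 5, 'd': 1, 'j': 6, 'e': 1, 'p': 6, 'm': 7}
counts['p'] = 6+3 = 9 → {'x': 5, 'd': 1, 'j': 6, 'e': 1, 'p': 9, 'm': 7}
counts['z'] = 7 → {'x': 5, 'd': 1, 'j': 6, 'e': 1, 'p': 9, 'm': 7, 'z': 7}
counts['x'] = 5 → {'x': 5, 'd': 1, 'j': 6, 'e': 1, 'p': 9, 'm': 7, 'z': 7}
del 'e' → {'x': 5, 'd': 1, 'j': 6, 'p': 9, 'm': 7, 'z': 7}
sum of values = 35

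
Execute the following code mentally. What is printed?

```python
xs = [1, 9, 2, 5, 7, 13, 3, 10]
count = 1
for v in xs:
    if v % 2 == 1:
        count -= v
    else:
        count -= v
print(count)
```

-49

v=1: odd, count = 1-1 = 0
v=9: odd, count = 0-9 = -9
v=2: not odd, count = (-9)-2 = -11
v=5: odd, count = (-11)-5 = -16
v=7: odd, count = (-16)-7 = -23
v=13: odd, count = (-23)-13 = -36
v=3: odd, count = (-36)-3 = -39
v=10: not odd, count = (-39)-10 = -49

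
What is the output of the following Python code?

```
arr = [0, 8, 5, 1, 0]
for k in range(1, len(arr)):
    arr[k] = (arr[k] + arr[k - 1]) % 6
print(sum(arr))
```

k=1: arr[1] = (8+0)%6 = 2 → [0, 2, 5, 1, 0]
k=2: arr[2] = (5+2)%6 = 1 → [0, 2, 1, 1, 0]
k=3: arr[3] = (1+1)%6 = 2 → [0, 2, 1, 2, 0]
k=4: arr[4] = (0+2)%6 = 2 → [0, 2, 1, 2, 2]
sum = 7

7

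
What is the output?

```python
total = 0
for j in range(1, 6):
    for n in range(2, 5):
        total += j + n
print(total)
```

j=1,n=2: total = 0+3 = 3
j=1,n=3: total = 3+4 = 7
j=1,n=4: total = 7+5 = 12
j=2,n=2: total = 12+4 = 16
j=2,n=3: total = 16+5 = 21
j=2,n=4: total = 21+6 = 27
j=3,n=2: total = 27+5 = 32
j=3,n=3: total = 32+6 = 38
j=3,n=4: total = 38+7 = 45
j=4,n=2: total = 45+6 = 51
j=4,n=3: total = 51+7 = 58
j=4,n=4: total = 58+8 = 66
j=5,n=2: total = 66+7 = 73
j=5,n=3: total = 73+8 = 81
j=5,n=4: total = 81+9 = 90

90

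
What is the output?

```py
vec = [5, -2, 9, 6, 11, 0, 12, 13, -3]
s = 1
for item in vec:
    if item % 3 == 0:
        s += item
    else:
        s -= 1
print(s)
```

item=5: not %3==0, s = 1-1 = 0
item=-2: not %3==0, s = 0-1 = -1
item=9: %3==0, s = (-1)+9 = 8
item=6: %3==0, s = 8+6 = 14
item=11: not %3==0, s = 14-1 = 13
item=0: %3==0, s = 13+0 = 13
item=12: %3==0, s = 13+12 = 25
item=13: not %3==0, s = 25-1 = 24
item=-3: %3==0, s = 24+(-3) = 21

21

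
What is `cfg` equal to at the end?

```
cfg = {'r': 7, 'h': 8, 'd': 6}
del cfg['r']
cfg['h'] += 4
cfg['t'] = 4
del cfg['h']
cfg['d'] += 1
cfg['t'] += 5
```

{'d': 7, 't': 9}

del 'r' → {'h': 8, 'd': 6}
cfg['h'] = 8+4 = 12 → {'h': 12, 'd': 6}
cfg['t'] = 4 → {'h': 12, 'd': 6, 't': 4}
del 'h' → {'d': 6, 't': 4}
cfg['d'] = 6+1 = 7 → {'d': 7, 't': 4}
cfg['t'] = 4+5 = 9 → {'d': 7, 't': 9}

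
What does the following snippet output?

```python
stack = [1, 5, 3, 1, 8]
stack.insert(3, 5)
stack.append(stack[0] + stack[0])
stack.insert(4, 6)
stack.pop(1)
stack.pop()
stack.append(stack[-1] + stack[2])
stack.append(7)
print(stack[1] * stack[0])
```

insert 5 at 3 → [1, 5, 3, 5, 1, 8]
append stack[0]+stack[0] = 1+1 = 2 → [1, 5, 3, 5, 1, 8, 2]
insert 6 at 4 → [1, 5, 3, 5, 6, 1, 8, 2]
pop(1) removes 5 → [1, 3, 5, 6, 1, 8, 2]
pop() removes 2 → [1, 3, 5, 6, 1, 8]
append stack[-1]+stack[2] = 8+5 = 13 → [1, 3, 5, 6, 1, 8, 13]
append 7 → [1, 3, 5, 6, 1, 8, 13, 7]
stack[1]*stack[0] = 3*1 = 3

3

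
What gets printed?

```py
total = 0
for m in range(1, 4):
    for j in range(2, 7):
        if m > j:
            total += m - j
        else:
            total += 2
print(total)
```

29

m=1,j=2: not 1>2, total = 0+2 = 2
m=1,j=3: not 1>3, total = 2+2 = 4
m=1,j=4: not 1>4, total = 4+2 = 6
m=1,j=5: not 1>5, total = 6+2 = 8
m=1,j=6: not 1>6, total = 8+2 = 10
m=2,j=2: not 2>2, total = 10+2 = 12
m=2,j=3: not 2>3, total = 12+2 = 14
m=2,j=4: not 2>4, total = 14+2 = 16
m=2,j=5: not 2>5, total = 16+2 = 18
m=2,j=6: not 2>6, total = 18+2 = 20
m=3,j=2: 3>2, total = 20+1 = 21
m=3,j=3: not 3>3, total = 21+2 = 23
m=3,j=4: not 3>4, total = 23+2 = 25
m=3,j=5: not 3>5, total = 25+2 = 27
m=3,j=6: not 3>6, total = 27+2 = 29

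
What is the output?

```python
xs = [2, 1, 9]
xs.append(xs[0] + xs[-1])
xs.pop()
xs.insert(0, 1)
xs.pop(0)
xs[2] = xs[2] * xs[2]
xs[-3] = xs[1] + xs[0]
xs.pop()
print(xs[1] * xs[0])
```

3

append xs[0]+xs[-1] = 2+9 = 11 → [2, 1, 9, 11]
pop() removes 11 → [2, 1, 9]
insert 1 at 0 → [1, 2, 1, 9]
pop(0) removes 1 → [2, 1, 9]
xs[2] = xs[2]*xs[2] = 9*9 = 81 → [2, 1, 81]
xs[-3] = xs[1]+xs[0] = 1+2 = 3 → [3, 1, 81]
pop() removes 81 → [3, 1]
xs[1]*xs[0] = 1*3 = 3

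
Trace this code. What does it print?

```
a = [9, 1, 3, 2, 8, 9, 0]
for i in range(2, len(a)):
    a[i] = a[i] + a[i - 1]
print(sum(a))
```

80

i=2: a[2] = 3+1 = 4 → [9, 1, 4, 2, 8, 9, 0]
i=3: a[3] = 2+4 = 6 → [9, 1, 4, 6, 8, 9, 0]
i=4: a[4] = 8+6 = 14 → [9, 1, 4, 6, 14, 9, 0]
i=5: a[5] = 9+14 = 23 → [9, 1, 4, 6, 14, 23, 0]
i=6: a[6] = 0+23 = 23 → [9, 1, 4, 6, 14, 23, 23]
sum = 80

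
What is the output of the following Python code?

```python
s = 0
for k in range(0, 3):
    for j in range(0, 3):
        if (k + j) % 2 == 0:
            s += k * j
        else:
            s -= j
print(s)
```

1

k=0,j=0: even sum, s = 0+0 = 0
k=0,j=1: odd sum, s = 0-1 = -1
k=0,j=2: even sum, s = (-1)+0 = -1
k=1,j=0: odd sum, s = (-1)-0 = -1
k=1,j=1: even sum, s = (-1)+1 = 0
k=1,j=2: odd sum, s = 0-2 = -2
k=2,j=0: even sum, s = (-2)+0 = -2
k=2,j=1: odd sum, s = (-2)-1 = -3
k=2,j=2: even sum, s = (-3)+4 = 1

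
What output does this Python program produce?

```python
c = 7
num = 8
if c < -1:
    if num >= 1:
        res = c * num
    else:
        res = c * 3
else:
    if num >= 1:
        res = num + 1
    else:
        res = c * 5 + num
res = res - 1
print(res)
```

c=7, num=8
c < -1 is False; num >= 1 is True
→ res = num + 1 = 9
res = 9-1 = 8

8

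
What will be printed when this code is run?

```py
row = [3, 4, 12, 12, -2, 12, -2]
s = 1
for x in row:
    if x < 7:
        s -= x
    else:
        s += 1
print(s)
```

x=3: <7, s = 1-3 = -2
x=4: <7, s = (-2)-4 = -6
x=12: not <7, s = (-6)+1 = -5
x=12: not <7, s = (-5)+1 = -4
x=-2: <7, s = (-4)-(-2) = -2
x=12: not <7, s = (-2)+1 = -1
x=-2: <7, s = (-1)-(-2) = 1

1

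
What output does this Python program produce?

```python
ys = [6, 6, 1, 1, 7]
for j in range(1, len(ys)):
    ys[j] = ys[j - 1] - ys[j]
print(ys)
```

[6, 0, -1, -2, -9]

j=1: ys[1] = 6-6 = 0 → [6, 0, 1, 1, 7]
j=2: ys[2] = 0-1 = -1 → [6, 0, -1, 1, 7]
j=3: ys[3] = (-1)-1 = -2 → [6, 0, -1, -2, 7]
j=4: ys[4] = (-2)-7 = -9 → [6, 0, -1, -2, -9]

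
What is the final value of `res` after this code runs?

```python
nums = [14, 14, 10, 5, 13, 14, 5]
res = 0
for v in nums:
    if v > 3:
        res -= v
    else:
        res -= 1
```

-75

v=14: >3, res = 0-14 = -14
v=14: >3, res = (-14)-14 = -28
v=10: >3, res = (-28)-10 = -38
v=5: >3, res = (-38)-5 = -43
v=13: >3, res = (-43)-13 = -56
v=14: >3, res = (-56)-14 = -70
v=5: >3, res = (-70)-5 = -75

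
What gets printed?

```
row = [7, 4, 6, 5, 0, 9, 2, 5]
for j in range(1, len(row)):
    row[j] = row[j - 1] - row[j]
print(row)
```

j=1: row[1] = 7-4 = 3 → [7, 3, 6, 5, 0, 9, 2, 5]
j=2: row[2] = 3-6 = -3 → [7, 3, -3, 5, 0, 9, 2, 5]
j=3: row[3] = (-3)-5 = -8 → [7, 3, -3, -8, 0, 9, 2, 5]
j=4: row[4] = (-8)-0 = -8 → [7, 3, -3, -8, -8, 9, 2, 5]
j=5: row[5] = (-8)-9 = -17 → [7, 3, -3, -8, -8, -17, 2, 5]
j=6: row[6] = (-17)-2 = -19 → [7, 3, -3, -8, -8, -17, -19, 5]
j=7: row[7] = (-19)-5 = -24 → [7, 3, -3, -8, -8, -17, -19, -24]

[7, 3, -3, -8, -8, -17, -19, -24]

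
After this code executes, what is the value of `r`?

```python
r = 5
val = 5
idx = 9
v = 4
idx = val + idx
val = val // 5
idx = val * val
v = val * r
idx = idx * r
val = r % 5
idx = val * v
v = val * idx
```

5

idx = 5+9 = 14
val = 5//5 = 1
idx = 1*1 = 1
v = 1*5 = 5
idx = 1*5 = 5
val = 5%5 = 0
idx = 0*5 = 0
v = 0*0 = 0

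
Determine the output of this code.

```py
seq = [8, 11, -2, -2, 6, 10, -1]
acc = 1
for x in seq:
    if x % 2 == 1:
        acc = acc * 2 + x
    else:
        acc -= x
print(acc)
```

-31

x=8: not odd, acc = 1-8 = -7
x=11: odd, acc = (-7)*2+11 = -3
x=-2: not odd, acc = (-3)-(-2) = -1
x=-2: not odd, acc = (-1)-(-2) = 1
x=6: not odd, acc = 1-6 = -5
x=10: not odd, acc = (-5)-10 = -15
x=-1: odd, acc = (-15)*2+(-1) = -31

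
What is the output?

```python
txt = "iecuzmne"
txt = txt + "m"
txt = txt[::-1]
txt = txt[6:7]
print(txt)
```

c

+ 'm' → 'iecuzmnem'
reverse → 'menmzucei'
slice [6:7] → 'c'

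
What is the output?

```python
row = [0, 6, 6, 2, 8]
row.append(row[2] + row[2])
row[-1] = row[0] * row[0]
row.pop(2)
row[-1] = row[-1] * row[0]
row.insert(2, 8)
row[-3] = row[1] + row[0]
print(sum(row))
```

append row[2]+row[2] = 6+6 = 12 → [0, 6, 6, 2, 8, 12]
row[-1] = row[0]*row[0] = 0*0 = 0 → [0, 6, 6, 2, 8, 0]
pop(2) removes 6 → [0, 6, 2, 8, 0]
row[-1] = row[-1]*row[0] = 0*0 = 0 → [0, 6, 2, 8, 0]
insert 8 at 2 → [0, 6, 8, 2, 8, 0]
row[-3] = row[1]+row[0] = 6+0 = 6 → [0, 6, 8, 6, 8, 0]
sum = 28

28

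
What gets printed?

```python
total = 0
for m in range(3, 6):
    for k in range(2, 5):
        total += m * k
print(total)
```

m=3,k=2: total = 0+6 = 6
m=3,k=3: total = 6+9 = 15
m=3,k=4: total = 15+12 = 27
m=4,k=2: total = 27+8 = 35
m=4,k=3: total = 35+12 = 47
m=4,k=4: total = 47+16 = 63
m=5,k=2: total = 63+10 = 73
m=5,k=3: total = 73+15 = 88
m=5,k=4: total = 88+20 = 108

108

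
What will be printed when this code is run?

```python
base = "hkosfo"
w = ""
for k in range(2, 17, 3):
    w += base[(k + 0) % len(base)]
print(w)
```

k=2: add base[2]='o' → 'o'
k=5: add base[5]='o' → 'oo'
k=8: add base[2]='o' → 'ooo'
k=11: add base[5]='o' → 'oooo'
k=14: add base[2]='o' → 'ooooo'

ooooo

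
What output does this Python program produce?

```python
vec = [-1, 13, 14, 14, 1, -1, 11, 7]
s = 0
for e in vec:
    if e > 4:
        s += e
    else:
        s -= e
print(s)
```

60

e=-1: not >4, s = 0-(-1) = 1
e=13: >4, s = 1+13 = 14
e=14: >4, s = 14+14 = 28
e=14: >4, s = 28+14 = 42
e=1: not >4, s = 42-1 = 41
e=-1: not >4, s = 41-(-1) = 42
e=11: >4, s = 42+11 = 53
e=7: >4, s = 53+7 = 60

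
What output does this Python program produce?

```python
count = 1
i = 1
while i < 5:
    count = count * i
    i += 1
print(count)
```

24

i=1: count = 1*1 = 1
i=2: count = 1*2 = 2
i=3: count = 2*3 = 6
i=4: count = 6*4 = 24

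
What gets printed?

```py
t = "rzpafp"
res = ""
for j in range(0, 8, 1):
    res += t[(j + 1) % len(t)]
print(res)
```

j=0: add t[1]='z' → 'z'
j=1: add t[2]='p' → 'zp'
j=2: add t[3]='a' → 'zpa'
j=3: add t[4]='f' → 'zpaf'
j=4: add t[5]='p' → 'zpafp'
j=5: add t[0]='r' → 'zpafpr'
j=6: add t[1]='z' → 'zpafprz'
j=7: add t[2]='p' → 'zpafprzp'

zpafprzp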